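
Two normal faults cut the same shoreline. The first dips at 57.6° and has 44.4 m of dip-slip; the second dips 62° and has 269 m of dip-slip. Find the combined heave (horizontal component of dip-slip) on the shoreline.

150 m

heave_A = 44.4 × cos(57.6°) = 23.79 m
heave_B = 269 × cos(62°) = 126.3 m
total = 23.79 + 126.3 = 150 m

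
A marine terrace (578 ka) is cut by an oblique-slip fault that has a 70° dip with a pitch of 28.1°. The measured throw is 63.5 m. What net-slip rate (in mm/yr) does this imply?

0.248 mm/yr

dip-slip = throw / sin(dip) = 63.5 / sin(70°) = 67.58 m
net slip = dip-slip / sin(rake) = 67.58 / sin(28.1°) = 143.5 m
rate = 143.5 m / 578 ka = 0.000248 m/yr = 0.248 mm/yr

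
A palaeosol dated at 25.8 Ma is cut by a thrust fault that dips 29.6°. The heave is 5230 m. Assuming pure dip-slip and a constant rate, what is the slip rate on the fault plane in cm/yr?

0.0233 cm/yr

dip-slip = heave / cos(dip) = 5230 m / cos(29.6°) = 6015 m
rate = 6015 m / 25.8 Ma = 0.000233 m/yr = 0.0233 cm/yr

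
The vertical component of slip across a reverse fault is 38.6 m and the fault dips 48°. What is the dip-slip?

dip-slip = throw / sin(dip) = 38.6 / sin(48°) = 51.9 m

51.9 m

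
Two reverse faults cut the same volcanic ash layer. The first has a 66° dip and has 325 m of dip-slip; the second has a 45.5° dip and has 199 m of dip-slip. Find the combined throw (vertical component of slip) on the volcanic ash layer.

439 m

throw_A = 325 × sin(66°) = 296.9 m
throw_B = 199 × sin(45.5°) = 141.9 m
total = 296.9 + 141.9 = 439 m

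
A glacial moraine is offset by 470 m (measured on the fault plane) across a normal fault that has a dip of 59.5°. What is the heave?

239 m

heave = dip-slip × cos(dip) = 470 m × cos(59.5°) = 239 m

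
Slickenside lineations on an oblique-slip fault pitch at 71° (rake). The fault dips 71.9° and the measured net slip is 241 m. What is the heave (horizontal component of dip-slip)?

dip-slip = net slip × sin(rake) = 241 m × sin(71°) = 227.9 m
heave = dip-slip × cos(dip) = 227.9 × cos(71.9°) = 70.8 m

70.8 m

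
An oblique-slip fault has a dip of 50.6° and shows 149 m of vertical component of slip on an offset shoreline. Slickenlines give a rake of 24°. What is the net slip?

dip-slip = throw / sin(dip) = 149 / sin(50.6°) = 192.8 m
net slip = dip-slip / sin(rake) = 192.8 / sin(24°) = 474 m

474 m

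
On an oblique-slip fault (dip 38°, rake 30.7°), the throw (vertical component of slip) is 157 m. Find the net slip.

499 m

dip-slip = throw / sin(dip) = 157 / sin(38°) = 255 m
net slip = dip-slip / sin(rake) = 255 / sin(30.7°) = 499 m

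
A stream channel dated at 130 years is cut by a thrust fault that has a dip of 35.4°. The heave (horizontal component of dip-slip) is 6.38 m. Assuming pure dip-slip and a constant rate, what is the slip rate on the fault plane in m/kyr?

dip-slip = heave / cos(dip) = 6.38 m / cos(35.4°) = 7.827 m
rate = 7.827 m / 130 years = 0.0602 m/yr = 60.2 m/kyr

60.2 m/kyr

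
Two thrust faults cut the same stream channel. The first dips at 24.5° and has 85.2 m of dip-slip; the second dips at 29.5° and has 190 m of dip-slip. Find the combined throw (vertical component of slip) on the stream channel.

129 m

throw_A = 85.2 × sin(24.5°) = 35.33 m
throw_B = 190 × sin(29.5°) = 93.56 m
total = 35.33 + 93.56 = 129 m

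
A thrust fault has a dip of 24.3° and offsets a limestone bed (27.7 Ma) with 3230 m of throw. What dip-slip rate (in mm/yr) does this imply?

0.283 mm/yr

dip-slip = throw / sin(dip) = 3230 m / sin(24.3°) = 7849 m
rate = 7849 m / 27.7 Ma = 0.000283 m/yr = 0.283 mm/yr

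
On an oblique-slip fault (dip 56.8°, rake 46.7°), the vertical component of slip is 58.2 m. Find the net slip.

95.6 m

dip-slip = throw / sin(dip) = 58.2 / sin(56.8°) = 69.55 m
net slip = dip-slip / sin(rake) = 69.55 / sin(46.7°) = 95.6 m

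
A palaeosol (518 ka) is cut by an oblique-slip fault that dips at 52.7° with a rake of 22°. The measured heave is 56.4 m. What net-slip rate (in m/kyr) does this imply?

0.480 m/kyr

dip-slip = heave / cos(dip) = 56.4 / cos(52.7°) = 93.07 m
net slip = dip-slip / sin(rake) = 93.07 / sin(22°) = 248.5 m
rate = 248.5 m / 518 ka = 0.000480 m/yr = 0.480 m/kyr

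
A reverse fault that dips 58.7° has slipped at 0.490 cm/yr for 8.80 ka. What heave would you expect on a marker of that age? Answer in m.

dip-slip = rate × time = 0.490 cm/yr × 8.80 ka = 43.12 m
heave = dip-slip × cos(dip) = 43.12 × cos(58.7°) = 22.4 m

22.4 m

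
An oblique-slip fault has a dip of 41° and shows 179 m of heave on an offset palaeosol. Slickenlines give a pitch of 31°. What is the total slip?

461 m

dip-slip = heave / cos(dip) = 179 / cos(41°) = 237.2 m
net slip = dip-slip / sin(rake) = 237.2 / sin(31°) = 461 m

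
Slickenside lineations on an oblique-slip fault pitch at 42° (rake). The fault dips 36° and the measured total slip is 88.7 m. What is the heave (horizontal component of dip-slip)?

dip-slip = net slip × sin(rake) = 88.7 m × sin(42°) = 59.35 m
heave = dip-slip × cos(dip) = 59.35 × cos(36°) = 48 m

48 m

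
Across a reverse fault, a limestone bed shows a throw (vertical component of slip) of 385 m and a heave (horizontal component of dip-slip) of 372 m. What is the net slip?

net slip = √(throw² + heave²) = √(385² + 372²) = 535 m

535 m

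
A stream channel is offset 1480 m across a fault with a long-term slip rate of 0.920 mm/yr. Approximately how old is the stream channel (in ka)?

1610 ka

age = offset / rate = 1480 m / (0.920 mm/yr) = 1.61e+06 yr = 1610 ka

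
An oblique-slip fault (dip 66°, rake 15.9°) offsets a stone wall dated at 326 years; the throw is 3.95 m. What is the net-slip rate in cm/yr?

dip-slip = throw / sin(dip) = 3.95 / sin(66°) = 4.324 m
net slip = dip-slip / sin(rake) = 4.324 / sin(15.9°) = 15.78 m
rate = 15.78 m / 326 years = 0.0484 m/yr = 4.84 cm/yr

4.84 cm/yr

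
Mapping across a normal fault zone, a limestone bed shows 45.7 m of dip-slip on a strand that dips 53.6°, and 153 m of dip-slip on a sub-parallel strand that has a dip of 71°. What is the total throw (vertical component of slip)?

throw_A = 45.7 × sin(53.6°) = 36.78 m
throw_B = 153 × sin(71°) = 144.7 m
total = 36.78 + 144.7 = 181 m

181 m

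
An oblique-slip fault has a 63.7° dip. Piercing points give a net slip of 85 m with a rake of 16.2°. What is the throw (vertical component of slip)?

dip-slip = net slip × sin(rake) = 85 m × sin(16.2°) = 23.71 m
throw = dip-slip × sin(dip) = 23.71 × sin(63.7°) = 21.3 m

21.3 m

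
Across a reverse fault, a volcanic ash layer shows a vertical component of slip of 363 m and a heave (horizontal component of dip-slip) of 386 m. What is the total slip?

530 m

net slip = √(throw² + heave²) = √(363² + 386²) = 530 m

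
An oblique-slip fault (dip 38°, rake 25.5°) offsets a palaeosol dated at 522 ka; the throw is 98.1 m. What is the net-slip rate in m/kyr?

dip-slip = throw / sin(dip) = 98.1 / sin(38°) = 159.3 m
net slip = dip-slip / sin(rake) = 159.3 / sin(25.5°) = 370.1 m
rate = 370.1 m / 522 ka = 0.000709 m/yr = 0.709 m/kyr

0.709 m/kyr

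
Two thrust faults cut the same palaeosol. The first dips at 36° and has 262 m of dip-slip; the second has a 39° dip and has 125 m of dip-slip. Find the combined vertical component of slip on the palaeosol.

233 m

throw_A = 262 × sin(36°) = 154 m
throw_B = 125 × sin(39°) = 78.67 m
total = 154 + 78.67 = 233 m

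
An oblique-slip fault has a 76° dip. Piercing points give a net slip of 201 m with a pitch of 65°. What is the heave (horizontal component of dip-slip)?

44.1 m

dip-slip = net slip × sin(rake) = 201 m × sin(65°) = 182.2 m
heave = dip-slip × cos(dip) = 182.2 × cos(76°) = 44.1 m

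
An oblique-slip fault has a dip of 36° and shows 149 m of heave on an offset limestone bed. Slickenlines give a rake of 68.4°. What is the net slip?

dip-slip = heave / cos(dip) = 149 / cos(36°) = 184.2 m
net slip = dip-slip / sin(rake) = 184.2 / sin(68.4°) = 198 m

198 m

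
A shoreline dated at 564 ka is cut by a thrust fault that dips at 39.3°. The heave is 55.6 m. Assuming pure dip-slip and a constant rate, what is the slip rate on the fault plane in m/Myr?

127 m/Myr

dip-slip = heave / cos(dip) = 55.6 m / cos(39.3°) = 71.85 m
rate = 71.85 m / 564 ka = 0.000127 m/yr = 127 m/Myr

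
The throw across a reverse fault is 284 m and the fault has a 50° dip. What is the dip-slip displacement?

371 m

dip-slip = throw / sin(dip) = 284 / sin(50°) = 371 m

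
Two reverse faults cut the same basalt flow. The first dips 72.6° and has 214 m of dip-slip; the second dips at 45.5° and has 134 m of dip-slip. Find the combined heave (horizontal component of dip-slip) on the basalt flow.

heave_A = 214 × cos(72.6°) = 63.99 m
heave_B = 134 × cos(45.5°) = 93.92 m
total = 63.99 + 93.92 = 158 m

158 m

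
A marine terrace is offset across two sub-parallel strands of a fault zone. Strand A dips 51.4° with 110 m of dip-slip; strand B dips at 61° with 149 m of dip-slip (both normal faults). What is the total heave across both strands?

heave_A = 110 × cos(51.4°) = 68.63 m
heave_B = 149 × cos(61°) = 72.24 m
total = 68.63 + 72.24 = 141 m

141 m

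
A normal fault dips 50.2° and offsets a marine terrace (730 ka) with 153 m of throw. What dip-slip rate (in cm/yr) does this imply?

dip-slip = throw / sin(dip) = 153 m / sin(50.2°) = 199.1 m
rate = 199.1 m / 730 ka = 0.000273 m/yr = 0.0273 cm/yr

0.0273 cm/yr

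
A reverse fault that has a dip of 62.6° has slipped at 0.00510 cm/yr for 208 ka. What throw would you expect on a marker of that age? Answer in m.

9.42 m

dip-slip = rate × time = 0.00510 cm/yr × 208 ka = 10.61 m
throw = dip-slip × sin(dip) = 10.61 × sin(62.6°) = 9.42 m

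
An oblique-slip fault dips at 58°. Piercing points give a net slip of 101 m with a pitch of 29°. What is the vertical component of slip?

dip-slip = net slip × sin(rake) = 101 m × sin(29°) = 48.97 m
throw = dip-slip × sin(dip) = 48.97 × sin(58°) = 41.5 m

41.5 m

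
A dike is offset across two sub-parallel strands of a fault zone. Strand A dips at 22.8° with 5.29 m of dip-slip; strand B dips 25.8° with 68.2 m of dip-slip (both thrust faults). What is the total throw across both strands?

throw_A = 5.29 × sin(22.8°) = 2.050 m
throw_B = 68.2 × sin(25.8°) = 29.68 m
total = 2.050 + 29.68 = 31.7 m

31.7 m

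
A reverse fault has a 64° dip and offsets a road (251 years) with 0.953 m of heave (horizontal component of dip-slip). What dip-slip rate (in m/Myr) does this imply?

dip-slip = heave / cos(dip) = 0.953 m / cos(64°) = 2.174 m
rate = 2.174 m / 251 years = 0.00866 m/yr = 8660 m/Myr

8660 m/Myr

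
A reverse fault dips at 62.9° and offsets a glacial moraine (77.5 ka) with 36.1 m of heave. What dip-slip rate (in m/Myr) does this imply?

1020 m/Myr

dip-slip = heave / cos(dip) = 36.1 m / cos(62.9°) = 79.25 m
rate = 79.25 m / 77.5 ka = 0.00102 m/yr = 1020 m/Myr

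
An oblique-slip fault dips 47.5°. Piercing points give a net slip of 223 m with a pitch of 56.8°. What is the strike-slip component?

strike-slip = net slip × cos(rake) = 223 m × cos(56.8°) = 122 m

122 m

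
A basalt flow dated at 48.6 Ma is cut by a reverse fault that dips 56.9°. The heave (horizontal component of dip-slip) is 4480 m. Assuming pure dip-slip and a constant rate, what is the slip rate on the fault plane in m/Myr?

169 m/Myr

dip-slip = heave / cos(dip) = 4480 m / cos(56.9°) = 8204 m
rate = 8204 m / 48.6 Ma = 0.000169 m/yr = 169 m/Myr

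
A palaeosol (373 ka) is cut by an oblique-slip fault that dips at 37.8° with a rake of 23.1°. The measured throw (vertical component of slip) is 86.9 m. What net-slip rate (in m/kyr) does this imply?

0.969 m/kyr

dip-slip = throw / sin(dip) = 86.9 / sin(37.8°) = 141.8 m
net slip = dip-slip / sin(rake) = 141.8 / sin(23.1°) = 361.4 m
rate = 361.4 m / 373 ka = 0.000969 m/yr = 0.969 m/kyr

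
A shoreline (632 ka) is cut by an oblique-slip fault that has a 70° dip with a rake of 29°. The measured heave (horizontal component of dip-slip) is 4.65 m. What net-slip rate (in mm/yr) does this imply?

0.0444 mm/yr

dip-slip = heave / cos(dip) = 4.65 / cos(70°) = 13.60 m
net slip = dip-slip / sin(rake) = 13.60 / sin(29°) = 28.04 m
rate = 28.04 m / 632 ka = 0.0000444 m/yr = 0.0444 mm/yr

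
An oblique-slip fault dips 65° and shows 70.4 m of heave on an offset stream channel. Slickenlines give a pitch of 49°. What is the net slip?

dip-slip = heave / cos(dip) = 70.4 / cos(65°) = 166.6 m
net slip = dip-slip / sin(rake) = 166.6 / sin(49°) = 221 m

221 m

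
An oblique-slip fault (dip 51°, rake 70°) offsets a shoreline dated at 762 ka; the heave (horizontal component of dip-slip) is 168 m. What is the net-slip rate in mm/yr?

dip-slip = heave / cos(dip) = 168 / cos(51°) = 267 m
net slip = dip-slip / sin(rake) = 267 / sin(70°) = 284.1 m
rate = 284.1 m / 762 ka = 0.000373 m/yr = 0.373 mm/yr

0.373 mm/yr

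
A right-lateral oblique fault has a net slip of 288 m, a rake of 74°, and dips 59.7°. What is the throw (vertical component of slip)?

239 m

dip-slip = net slip × sin(rake) = 288 m × sin(74°) = 276.8 m
throw = dip-slip × sin(dip) = 276.8 × sin(59.7°) = 239 m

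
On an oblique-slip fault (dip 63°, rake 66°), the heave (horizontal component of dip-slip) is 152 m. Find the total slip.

dip-slip = heave / cos(dip) = 152 / cos(63°) = 334.8 m
net slip = dip-slip / sin(rake) = 334.8 / sin(66°) = 366 m

366 m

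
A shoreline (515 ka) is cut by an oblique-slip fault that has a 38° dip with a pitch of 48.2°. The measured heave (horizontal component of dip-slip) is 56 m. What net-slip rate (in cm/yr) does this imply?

dip-slip = heave / cos(dip) = 56 / cos(38°) = 71.07 m
net slip = dip-slip / sin(rake) = 71.07 / sin(48.2°) = 95.33 m
rate = 95.33 m / 515 ka = 0.000185 m/yr = 0.0185 cm/yr

0.0185 cm/yr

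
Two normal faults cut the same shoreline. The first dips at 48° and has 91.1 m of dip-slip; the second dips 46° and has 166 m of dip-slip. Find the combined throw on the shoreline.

187 m

throw_A = 91.1 × sin(48°) = 67.70 m
throw_B = 166 × sin(46°) = 119.4 m
total = 67.70 + 119.4 = 187 m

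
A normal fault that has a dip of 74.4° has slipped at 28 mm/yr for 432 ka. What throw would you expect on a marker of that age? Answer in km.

dip-slip = rate × time = 28 mm/yr × 432 ka = 12100 m
throw = dip-slip × sin(dip) = 12100 × sin(74.4°) = 11700 m = 11.7 km

11.7 km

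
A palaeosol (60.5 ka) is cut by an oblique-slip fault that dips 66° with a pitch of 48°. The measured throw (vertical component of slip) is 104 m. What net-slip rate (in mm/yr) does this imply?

2.53 mm/yr

dip-slip = throw / sin(dip) = 104 / sin(66°) = 113.8 m
net slip = dip-slip / sin(rake) = 113.8 / sin(48°) = 153.2 m
rate = 153.2 m / 60.5 ka = 0.00253 m/yr = 2.53 mm/yr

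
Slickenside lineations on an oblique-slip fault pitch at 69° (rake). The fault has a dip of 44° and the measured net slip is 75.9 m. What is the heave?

51 m

dip-slip = net slip × sin(rake) = 75.9 m × sin(69°) = 70.86 m
heave = dip-slip × cos(dip) = 70.86 × cos(44°) = 51 m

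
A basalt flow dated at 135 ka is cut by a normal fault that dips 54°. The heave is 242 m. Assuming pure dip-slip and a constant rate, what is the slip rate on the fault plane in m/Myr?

3050 m/Myr

dip-slip = heave / cos(dip) = 242 m / cos(54°) = 411.7 m
rate = 411.7 m / 135 ka = 0.00305 m/yr = 3050 m/Myr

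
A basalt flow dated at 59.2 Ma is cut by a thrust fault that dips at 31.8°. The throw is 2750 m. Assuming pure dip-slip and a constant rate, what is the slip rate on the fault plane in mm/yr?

0.0882 mm/yr

dip-slip = throw / sin(dip) = 2750 m / sin(31.8°) = 5219 m
rate = 5219 m / 59.2 Ma = 0.0000882 m/yr = 0.0882 mm/yr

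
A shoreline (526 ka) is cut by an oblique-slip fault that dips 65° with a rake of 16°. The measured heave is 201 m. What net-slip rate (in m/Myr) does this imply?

dip-slip = heave / cos(dip) = 201 / cos(65°) = 475.6 m
net slip = dip-slip / sin(rake) = 475.6 / sin(16°) = 1725 m
rate = 1725 m / 526 ka = 0.00328 m/yr = 3280 m/Myr

3280 m/Myr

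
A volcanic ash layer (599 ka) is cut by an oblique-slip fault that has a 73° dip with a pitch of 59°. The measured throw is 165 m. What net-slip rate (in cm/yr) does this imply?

0.0336 cm/yr

dip-slip = throw / sin(dip) = 165 / sin(73°) = 172.5 m
net slip = dip-slip / sin(rake) = 172.5 / sin(59°) = 201.3 m
rate = 201.3 m / 599 ka = 0.000336 m/yr = 0.0336 cm/yr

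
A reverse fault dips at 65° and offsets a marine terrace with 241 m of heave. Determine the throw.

517 m

throw = heave × tan(dip) = 241 × tan(65°) = 517 m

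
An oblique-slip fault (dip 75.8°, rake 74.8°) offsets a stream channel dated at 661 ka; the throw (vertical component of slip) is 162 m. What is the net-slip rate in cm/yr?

0.0262 cm/yr

dip-slip = throw / sin(dip) = 162 / sin(75.8°) = 167.1 m
net slip = dip-slip / sin(rake) = 167.1 / sin(74.8°) = 173.2 m
rate = 173.2 m / 661 ka = 0.000262 m/yr = 0.0262 cm/yr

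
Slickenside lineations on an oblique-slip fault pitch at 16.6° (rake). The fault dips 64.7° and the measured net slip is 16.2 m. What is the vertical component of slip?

dip-slip = net slip × sin(rake) = 16.2 m × sin(16.6°) = 4.628 m
throw = dip-slip × sin(dip) = 4.628 × sin(64.7°) = 4.18 m

4.18 m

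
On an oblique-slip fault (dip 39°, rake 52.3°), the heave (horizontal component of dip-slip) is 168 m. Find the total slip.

dip-slip = heave / cos(dip) = 168 / cos(39°) = 216.2 m
net slip = dip-slip / sin(rake) = 216.2 / sin(52.3°) = 273 m

273 m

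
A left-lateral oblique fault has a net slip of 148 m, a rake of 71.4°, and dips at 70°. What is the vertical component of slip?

dip-slip = net slip × sin(rake) = 148 m × sin(71.4°) = 140.3 m
throw = dip-slip × sin(dip) = 140.3 × sin(70°) = 132 m

132 m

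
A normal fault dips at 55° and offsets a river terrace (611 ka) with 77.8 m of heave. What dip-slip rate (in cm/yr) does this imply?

dip-slip = heave / cos(dip) = 77.8 m / cos(55°) = 135.6 m
rate = 135.6 m / 611 ka = 0.000222 m/yr = 0.0222 cm/yr

0.0222 cm/yr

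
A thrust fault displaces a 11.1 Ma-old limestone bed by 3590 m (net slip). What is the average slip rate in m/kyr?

0.323 m/kyr

rate = 3590 m / 11.1 Ma = 0.000323 m/yr = 0.323 m/kyr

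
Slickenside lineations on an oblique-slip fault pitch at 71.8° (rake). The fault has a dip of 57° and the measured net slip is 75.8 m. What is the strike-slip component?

strike-slip = net slip × cos(rake) = 75.8 m × cos(71.8°) = 23.7 m

23.7 m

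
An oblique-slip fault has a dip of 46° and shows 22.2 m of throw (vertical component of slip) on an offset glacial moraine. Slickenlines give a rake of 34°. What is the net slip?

55.2 m

dip-slip = throw / sin(dip) = 22.2 / sin(46°) = 30.86 m
net slip = dip-slip / sin(rake) = 30.86 / sin(34°) = 55.2 m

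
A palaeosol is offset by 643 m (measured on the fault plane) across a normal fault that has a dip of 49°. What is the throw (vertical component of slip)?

throw = dip-slip × sin(dip) = 643 m × sin(49°) = 485 m

485 m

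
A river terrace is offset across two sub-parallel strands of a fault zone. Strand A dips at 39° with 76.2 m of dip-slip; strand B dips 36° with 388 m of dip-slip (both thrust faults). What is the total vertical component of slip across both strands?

throw_A = 76.2 × sin(39°) = 47.95 m
throw_B = 388 × sin(36°) = 228.1 m
total = 47.95 + 228.1 = 276 m

276 m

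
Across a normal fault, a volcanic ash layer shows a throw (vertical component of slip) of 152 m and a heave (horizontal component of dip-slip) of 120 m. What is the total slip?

net slip = √(throw² + heave²) = √(152² + 120²) = 194 m

194 m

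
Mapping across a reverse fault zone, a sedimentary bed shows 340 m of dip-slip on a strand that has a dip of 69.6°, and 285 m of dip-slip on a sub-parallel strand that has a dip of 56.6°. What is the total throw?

throw_A = 340 × sin(69.6°) = 318.7 m
throw_B = 285 × sin(56.6°) = 237.9 m
total = 318.7 + 237.9 = 557 m

557 m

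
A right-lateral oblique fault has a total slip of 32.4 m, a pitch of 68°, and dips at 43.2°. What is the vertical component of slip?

dip-slip = net slip × sin(rake) = 32.4 m × sin(68°) = 30.04 m
throw = dip-slip × sin(dip) = 30.04 × sin(43.2°) = 20.6 m

20.6 m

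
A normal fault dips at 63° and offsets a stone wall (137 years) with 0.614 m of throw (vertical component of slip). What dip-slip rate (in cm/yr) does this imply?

dip-slip = throw / sin(dip) = 0.614 m / sin(63°) = 0.6891 m
rate = 0.6891 m / 137 years = 0.00503 m/yr = 0.503 cm/yr

0.503 cm/yr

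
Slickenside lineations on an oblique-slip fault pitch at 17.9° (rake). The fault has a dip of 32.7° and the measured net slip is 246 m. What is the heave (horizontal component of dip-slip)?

dip-slip = net slip × sin(rake) = 246 m × sin(17.9°) = 75.61 m
heave = dip-slip × cos(dip) = 75.61 × cos(32.7°) = 63.6 m

63.6 m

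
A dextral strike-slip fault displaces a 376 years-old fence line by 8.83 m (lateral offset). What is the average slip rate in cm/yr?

rate = 8.83 m / 376 years = 0.0235 m/yr = 2.35 cm/yr

2.35 cm/yr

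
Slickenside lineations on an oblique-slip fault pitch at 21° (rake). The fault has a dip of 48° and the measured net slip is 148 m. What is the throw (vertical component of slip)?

39.4 m

dip-slip = net slip × sin(rake) = 148 m × sin(21°) = 53.04 m
throw = dip-slip × sin(dip) = 53.04 × sin(48°) = 39.4 m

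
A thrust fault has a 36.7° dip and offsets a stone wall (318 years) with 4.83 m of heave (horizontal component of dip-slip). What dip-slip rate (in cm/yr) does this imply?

dip-slip = heave / cos(dip) = 4.83 m / cos(36.7°) = 6.024 m
rate = 6.024 m / 318 years = 0.0189 m/yr = 1.89 cm/yr

1.89 cm/yr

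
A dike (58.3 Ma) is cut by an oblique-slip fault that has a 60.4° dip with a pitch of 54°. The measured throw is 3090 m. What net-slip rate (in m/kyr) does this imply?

dip-slip = throw / sin(dip) = 3090 / sin(60.4°) = 3554 m
net slip = dip-slip / sin(rake) = 3554 / sin(54°) = 4393 m
rate = 4393 m / 58.3 Ma = 0.0000753 m/yr = 0.0753 m/kyr

0.0753 m/kyr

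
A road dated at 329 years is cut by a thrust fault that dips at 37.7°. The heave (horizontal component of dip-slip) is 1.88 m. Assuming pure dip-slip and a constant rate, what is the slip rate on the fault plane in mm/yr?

7.22 mm/yr

dip-slip = heave / cos(dip) = 1.88 m / cos(37.7°) = 2.376 m
rate = 2.376 m / 329 years = 0.00722 m/yr = 7.22 mm/yr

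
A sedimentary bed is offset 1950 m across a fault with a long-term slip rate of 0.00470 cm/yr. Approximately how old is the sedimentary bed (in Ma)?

41.5 Ma

age = offset / rate = 1950 m / (0.00470 cm/yr) = 4.15e+07 yr = 41.5 Ma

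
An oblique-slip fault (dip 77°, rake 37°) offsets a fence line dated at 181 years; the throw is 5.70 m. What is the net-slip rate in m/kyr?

dip-slip = throw / sin(dip) = 5.70 / sin(77°) = 5.850 m
net slip = dip-slip / sin(rake) = 5.850 / sin(37°) = 9.720 m
rate = 9.720 m / 181 years = 0.0537 m/yr = 53.7 m/kyr

53.7 m/kyr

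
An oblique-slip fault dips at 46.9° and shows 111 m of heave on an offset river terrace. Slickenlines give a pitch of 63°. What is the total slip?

dip-slip = heave / cos(dip) = 111 / cos(46.9°) = 162.5 m
net slip = dip-slip / sin(rake) = 162.5 / sin(63°) = 182 m

182 m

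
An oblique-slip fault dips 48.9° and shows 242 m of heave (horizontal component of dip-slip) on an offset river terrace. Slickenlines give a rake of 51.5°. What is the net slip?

470 m

dip-slip = heave / cos(dip) = 242 / cos(48.9°) = 368.1 m
net slip = dip-slip / sin(rake) = 368.1 / sin(51.5°) = 470 m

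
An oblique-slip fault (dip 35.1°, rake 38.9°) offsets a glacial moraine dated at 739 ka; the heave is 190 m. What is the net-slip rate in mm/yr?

0.500 mm/yr

dip-slip = heave / cos(dip) = 190 / cos(35.1°) = 232.2 m
net slip = dip-slip / sin(rake) = 232.2 / sin(38.9°) = 369.8 m
rate = 369.8 m / 739 ka = 0.000500 m/yr = 0.500 mm/yr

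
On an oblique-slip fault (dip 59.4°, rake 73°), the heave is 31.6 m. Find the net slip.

dip-slip = heave / cos(dip) = 31.6 / cos(59.4°) = 62.08 m
net slip = dip-slip / sin(rake) = 62.08 / sin(73°) = 64.9 m

64.9 m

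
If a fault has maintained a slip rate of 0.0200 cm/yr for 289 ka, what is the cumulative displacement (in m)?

57.8 m

slip = rate × time = 0.0200 cm/yr × 289 ka = 57.8 m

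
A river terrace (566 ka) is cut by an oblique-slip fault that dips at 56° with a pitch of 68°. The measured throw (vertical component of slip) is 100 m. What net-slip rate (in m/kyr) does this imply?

0.230 m/kyr

dip-slip = throw / sin(dip) = 100 / sin(56°) = 120.6 m
net slip = dip-slip / sin(rake) = 120.6 / sin(68°) = 130.1 m
rate = 130.1 m / 566 ka = 0.000230 m/yr = 0.230 m/kyr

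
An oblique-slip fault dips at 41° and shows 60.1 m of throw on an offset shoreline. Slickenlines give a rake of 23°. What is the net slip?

234 m

dip-slip = throw / sin(dip) = 60.1 / sin(41°) = 91.61 m
net slip = dip-slip / sin(rake) = 91.61 / sin(23°) = 234 m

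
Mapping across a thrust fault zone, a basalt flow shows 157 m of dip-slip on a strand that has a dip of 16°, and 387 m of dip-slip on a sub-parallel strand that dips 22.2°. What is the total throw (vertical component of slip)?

throw_A = 157 × sin(16°) = 43.28 m
throw_B = 387 × sin(22.2°) = 146.2 m
total = 43.28 + 146.2 = 189 m

189 m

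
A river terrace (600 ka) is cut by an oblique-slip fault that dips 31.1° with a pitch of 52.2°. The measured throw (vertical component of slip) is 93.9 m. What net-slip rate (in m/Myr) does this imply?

383 m/Myr

dip-slip = throw / sin(dip) = 93.9 / sin(31.1°) = 181.8 m
net slip = dip-slip / sin(rake) = 181.8 / sin(52.2°) = 230.1 m
rate = 230.1 m / 600 ka = 0.000383 m/yr = 383 m/Myr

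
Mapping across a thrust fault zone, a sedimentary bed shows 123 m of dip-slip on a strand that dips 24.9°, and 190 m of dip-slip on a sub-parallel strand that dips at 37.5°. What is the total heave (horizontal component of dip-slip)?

heave_A = 123 × cos(24.9°) = 111.6 m
heave_B = 190 × cos(37.5°) = 150.7 m
total = 111.6 + 150.7 = 262 m

262 m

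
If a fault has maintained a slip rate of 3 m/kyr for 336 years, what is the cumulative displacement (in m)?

slip = rate × time = 3 m/kyr × 336 years = 1.01 m

1.01 m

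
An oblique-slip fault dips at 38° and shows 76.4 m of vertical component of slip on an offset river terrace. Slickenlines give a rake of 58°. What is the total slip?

146 m

dip-slip = throw / sin(dip) = 76.4 / sin(38°) = 124.1 m
net slip = dip-slip / sin(rake) = 124.1 / sin(58°) = 146 m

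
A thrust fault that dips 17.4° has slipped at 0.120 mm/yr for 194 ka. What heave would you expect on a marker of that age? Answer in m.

22.2 m

dip-slip = rate × time = 0.120 mm/yr × 194 ka = 23.28 m
heave = dip-slip × cos(dip) = 23.28 × cos(17.4°) = 22.2 m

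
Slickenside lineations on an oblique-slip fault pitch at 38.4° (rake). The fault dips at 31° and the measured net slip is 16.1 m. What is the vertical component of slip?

dip-slip = net slip × sin(rake) = 16.1 m × sin(38.4°) = 10 m
throw = dip-slip × sin(dip) = 10 × sin(31°) = 5.15 m

5.15 m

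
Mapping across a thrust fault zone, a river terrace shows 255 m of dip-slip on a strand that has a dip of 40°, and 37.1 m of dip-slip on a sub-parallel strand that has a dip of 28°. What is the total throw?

181 m

throw_A = 255 × sin(40°) = 163.9 m
throw_B = 37.1 × sin(28°) = 17.42 m
total = 163.9 + 17.42 = 181 m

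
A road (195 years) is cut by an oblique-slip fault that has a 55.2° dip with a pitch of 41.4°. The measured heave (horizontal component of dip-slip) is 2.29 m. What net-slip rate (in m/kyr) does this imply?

31.1 m/kyr

dip-slip = heave / cos(dip) = 2.29 / cos(55.2°) = 4.013 m
net slip = dip-slip / sin(rake) = 4.013 / sin(41.4°) = 6.068 m
rate = 6.068 m / 195 years = 0.0311 m/yr = 31.1 m/kyr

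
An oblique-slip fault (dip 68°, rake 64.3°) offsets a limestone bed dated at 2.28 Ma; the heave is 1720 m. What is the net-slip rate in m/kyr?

dip-slip = heave / cos(dip) = 1720 / cos(68°) = 4591 m
net slip = dip-slip / sin(rake) = 4591 / sin(64.3°) = 5096 m
rate = 5096 m / 2.28 Ma = 0.00223 m/yr = 2.23 m/kyr

2.23 m/kyr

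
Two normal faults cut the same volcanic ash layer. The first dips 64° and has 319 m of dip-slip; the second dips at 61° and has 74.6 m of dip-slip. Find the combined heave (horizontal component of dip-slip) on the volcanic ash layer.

176 m

heave_A = 319 × cos(64°) = 139.8 m
heave_B = 74.6 × cos(61°) = 36.17 m
total = 139.8 + 36.17 = 176 m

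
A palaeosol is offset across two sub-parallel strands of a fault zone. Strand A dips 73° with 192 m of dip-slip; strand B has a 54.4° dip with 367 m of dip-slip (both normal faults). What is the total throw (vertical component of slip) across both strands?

482 m

throw_A = 192 × sin(73°) = 183.6 m
throw_B = 367 × sin(54.4°) = 298.4 m
total = 183.6 + 298.4 = 482 m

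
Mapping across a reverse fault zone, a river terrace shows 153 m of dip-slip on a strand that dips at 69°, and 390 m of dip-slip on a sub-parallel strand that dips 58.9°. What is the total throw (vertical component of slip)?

477 m

throw_A = 153 × sin(69°) = 142.8 m
throw_B = 390 × sin(58.9°) = 333.9 m
total = 142.8 + 333.9 = 477 m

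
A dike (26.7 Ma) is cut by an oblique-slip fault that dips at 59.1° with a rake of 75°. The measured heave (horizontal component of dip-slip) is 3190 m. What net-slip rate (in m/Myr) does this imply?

241 m/Myr

dip-slip = heave / cos(dip) = 3190 / cos(59.1°) = 6212 m
net slip = dip-slip / sin(rake) = 6212 / sin(75°) = 6431 m
rate = 6431 m / 26.7 Ma = 0.000241 m/yr = 241 m/Myr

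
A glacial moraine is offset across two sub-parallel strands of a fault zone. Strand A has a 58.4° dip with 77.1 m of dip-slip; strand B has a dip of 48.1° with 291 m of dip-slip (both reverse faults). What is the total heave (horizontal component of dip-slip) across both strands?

heave_A = 77.1 × cos(58.4°) = 40.40 m
heave_B = 291 × cos(48.1°) = 194.3 m
total = 40.40 + 194.3 = 235 m

235 m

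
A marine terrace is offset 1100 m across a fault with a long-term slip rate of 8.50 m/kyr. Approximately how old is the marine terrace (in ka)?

age = offset / rate = 1100 m / (8.50 m/kyr) = 129000 yr = 129 ka

129 ka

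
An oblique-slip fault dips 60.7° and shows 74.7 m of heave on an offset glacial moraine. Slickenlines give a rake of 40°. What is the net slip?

237 m

dip-slip = heave / cos(dip) = 74.7 / cos(60.7°) = 152.6 m
net slip = dip-slip / sin(rake) = 152.6 / sin(40°) = 237 m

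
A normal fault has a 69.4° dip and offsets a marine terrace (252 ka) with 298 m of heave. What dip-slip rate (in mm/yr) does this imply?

dip-slip = heave / cos(dip) = 298 m / cos(69.4°) = 847 m
rate = 847 m / 252 ka = 0.00336 m/yr = 3.36 mm/yr

3.36 mm/yr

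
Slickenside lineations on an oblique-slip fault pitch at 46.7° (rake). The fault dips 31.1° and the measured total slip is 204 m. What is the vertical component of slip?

76.7 m

dip-slip = net slip × sin(rake) = 204 m × sin(46.7°) = 148.5 m
throw = dip-slip × sin(dip) = 148.5 × sin(31.1°) = 76.7 m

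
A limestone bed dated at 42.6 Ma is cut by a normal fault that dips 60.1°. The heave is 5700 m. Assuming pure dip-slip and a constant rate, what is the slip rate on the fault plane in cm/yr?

dip-slip = heave / cos(dip) = 5700 m / cos(60.1°) = 11430 m
rate = 11430 m / 42.6 Ma = 0.000268 m/yr = 0.0268 cm/yr

0.0268 cm/yr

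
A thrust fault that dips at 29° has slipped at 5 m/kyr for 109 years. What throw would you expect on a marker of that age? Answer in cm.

dip-slip = rate × time = 5 m/kyr × 109 years = 0.5450 m
throw = dip-slip × sin(dip) = 0.5450 × sin(29°) = 0.264 m = 26.4 cm

26.4 cm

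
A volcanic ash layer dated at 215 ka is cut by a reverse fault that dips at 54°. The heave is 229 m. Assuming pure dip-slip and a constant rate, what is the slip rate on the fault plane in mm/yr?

dip-slip = heave / cos(dip) = 229 m / cos(54°) = 389.6 m
rate = 389.6 m / 215 ka = 0.00181 m/yr = 1.81 mm/yr

1.81 mm/yr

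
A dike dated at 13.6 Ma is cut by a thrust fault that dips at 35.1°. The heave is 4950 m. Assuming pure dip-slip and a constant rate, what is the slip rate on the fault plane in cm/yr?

dip-slip = heave / cos(dip) = 4950 m / cos(35.1°) = 6050 m
rate = 6050 m / 13.6 Ma = 0.000445 m/yr = 0.0445 cm/yr

0.0445 cm/yr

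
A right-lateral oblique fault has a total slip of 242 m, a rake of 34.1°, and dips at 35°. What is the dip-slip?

dip-slip = net slip × sin(rake) = 242 m × sin(34.1°) = 136 m

136 m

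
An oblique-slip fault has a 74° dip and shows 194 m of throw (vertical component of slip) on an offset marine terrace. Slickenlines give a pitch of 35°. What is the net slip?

352 m

dip-slip = throw / sin(dip) = 194 / sin(74°) = 201.8 m
net slip = dip-slip / sin(rake) = 201.8 / sin(35°) = 352 m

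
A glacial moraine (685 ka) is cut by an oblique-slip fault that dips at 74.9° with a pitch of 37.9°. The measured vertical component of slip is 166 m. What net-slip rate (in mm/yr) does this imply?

0.409 mm/yr

dip-slip = throw / sin(dip) = 166 / sin(74.9°) = 171.9 m
net slip = dip-slip / sin(rake) = 171.9 / sin(37.9°) = 279.9 m
rate = 279.9 m / 685 ka = 0.000409 m/yr = 0.409 mm/yr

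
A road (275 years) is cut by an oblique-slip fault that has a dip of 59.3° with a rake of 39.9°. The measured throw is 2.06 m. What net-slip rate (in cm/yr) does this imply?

dip-slip = throw / sin(dip) = 2.06 / sin(59.3°) = 2.396 m
net slip = dip-slip / sin(rake) = 2.396 / sin(39.9°) = 3.735 m
rate = 3.735 m / 275 years = 0.0136 m/yr = 1.36 cm/yr

1.36 cm/yr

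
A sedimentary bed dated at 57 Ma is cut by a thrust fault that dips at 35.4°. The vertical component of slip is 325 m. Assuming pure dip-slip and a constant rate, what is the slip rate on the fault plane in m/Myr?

dip-slip = throw / sin(dip) = 325 m / sin(35.4°) = 561 m
rate = 561 m / 57 Ma = 0.00000984 m/yr = 9.84 m/Myr

9.84 m/Myr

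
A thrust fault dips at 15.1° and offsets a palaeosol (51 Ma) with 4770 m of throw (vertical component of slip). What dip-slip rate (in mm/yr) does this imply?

dip-slip = throw / sin(dip) = 4770 m / sin(15.1°) = 18310 m
rate = 18310 m / 51 Ma = 0.000359 m/yr = 0.359 mm/yr

0.359 mm/yr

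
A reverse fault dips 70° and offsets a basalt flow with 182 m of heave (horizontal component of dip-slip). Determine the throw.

throw = heave × tan(dip) = 182 × tan(70°) = 500 m

500 m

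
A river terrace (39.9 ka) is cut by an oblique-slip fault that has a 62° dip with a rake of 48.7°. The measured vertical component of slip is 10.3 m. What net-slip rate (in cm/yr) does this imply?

dip-slip = throw / sin(dip) = 10.3 / sin(62°) = 11.67 m
net slip = dip-slip / sin(rake) = 11.67 / sin(48.7°) = 15.53 m
rate = 15.53 m / 39.9 ka = 0.000389 m/yr = 0.0389 cm/yr

0.0389 cm/yr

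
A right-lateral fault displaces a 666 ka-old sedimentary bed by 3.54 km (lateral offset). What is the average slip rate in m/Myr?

5320 m/Myr

rate = 3.54 km / 666 ka = 0.00532 m/yr = 5320 m/Myr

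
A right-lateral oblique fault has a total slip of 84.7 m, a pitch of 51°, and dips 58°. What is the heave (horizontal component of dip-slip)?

dip-slip = net slip × sin(rake) = 84.7 m × sin(51°) = 65.82 m
heave = dip-slip × cos(dip) = 65.82 × cos(58°) = 34.9 m

34.9 m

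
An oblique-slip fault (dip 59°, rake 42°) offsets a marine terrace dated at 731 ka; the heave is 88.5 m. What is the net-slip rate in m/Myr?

351 m/Myr

dip-slip = heave / cos(dip) = 88.5 / cos(59°) = 171.8 m
net slip = dip-slip / sin(rake) = 171.8 / sin(42°) = 256.8 m
rate = 256.8 m / 731 ka = 0.000351 m/yr = 351 m/Myr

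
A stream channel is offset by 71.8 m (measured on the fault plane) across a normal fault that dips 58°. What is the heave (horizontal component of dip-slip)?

38 m

heave = dip-slip × cos(dip) = 71.8 m × cos(58°) = 38 m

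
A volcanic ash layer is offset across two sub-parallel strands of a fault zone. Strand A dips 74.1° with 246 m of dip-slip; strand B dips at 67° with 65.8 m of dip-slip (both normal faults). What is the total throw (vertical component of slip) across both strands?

297 m

throw_A = 246 × sin(74.1°) = 236.6 m
throw_B = 65.8 × sin(67°) = 60.57 m
total = 236.6 + 60.57 = 297 m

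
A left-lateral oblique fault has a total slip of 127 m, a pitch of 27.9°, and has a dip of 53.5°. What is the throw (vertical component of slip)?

dip-slip = net slip × sin(rake) = 127 m × sin(27.9°) = 59.43 m
throw = dip-slip × sin(dip) = 59.43 × sin(53.5°) = 47.8 m

47.8 m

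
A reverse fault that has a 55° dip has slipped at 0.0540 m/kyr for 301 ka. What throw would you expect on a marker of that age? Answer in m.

dip-slip = rate × time = 0.0540 m/kyr × 301 ka = 16.25 m
throw = dip-slip × sin(dip) = 16.25 × sin(55°) = 13.3 m

13.3 m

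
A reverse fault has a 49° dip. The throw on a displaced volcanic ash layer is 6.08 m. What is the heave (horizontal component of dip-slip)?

5.29 m

heave = throw / tan(dip) = 6.08 / tan(49°) = 5.29 m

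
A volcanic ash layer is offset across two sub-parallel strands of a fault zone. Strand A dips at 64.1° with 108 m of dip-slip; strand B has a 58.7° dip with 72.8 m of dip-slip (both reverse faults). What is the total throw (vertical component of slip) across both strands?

159 m

throw_A = 108 × sin(64.1°) = 97.15 m
throw_B = 72.8 × sin(58.7°) = 62.20 m
total = 97.15 + 62.20 = 159 m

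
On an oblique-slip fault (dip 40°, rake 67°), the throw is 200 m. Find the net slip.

dip-slip = throw / sin(dip) = 200 / sin(40°) = 311.1 m
net slip = dip-slip / sin(rake) = 311.1 / sin(67°) = 338 m

338 m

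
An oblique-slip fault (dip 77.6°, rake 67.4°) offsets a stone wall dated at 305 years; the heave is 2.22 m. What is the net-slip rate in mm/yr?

dip-slip = heave / cos(dip) = 2.22 / cos(77.6°) = 10.34 m
net slip = dip-slip / sin(rake) = 10.34 / sin(67.4°) = 11.20 m
rate = 11.20 m / 305 years = 0.0367 m/yr = 36.7 mm/yr

36.7 mm/yr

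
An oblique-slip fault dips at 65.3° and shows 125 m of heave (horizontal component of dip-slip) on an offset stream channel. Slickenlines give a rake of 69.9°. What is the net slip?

dip-slip = heave / cos(dip) = 125 / cos(65.3°) = 299.1 m
net slip = dip-slip / sin(rake) = 299.1 / sin(69.9°) = 319 m

319 m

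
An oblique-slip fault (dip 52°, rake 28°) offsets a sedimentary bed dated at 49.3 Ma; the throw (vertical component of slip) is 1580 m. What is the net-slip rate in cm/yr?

dip-slip = throw / sin(dip) = 1580 / sin(52°) = 2005 m
net slip = dip-slip / sin(rake) = 2005 / sin(28°) = 4271 m
rate = 4271 m / 49.3 Ma = 0.0000866 m/yr = 0.00866 cm/yr

0.00866 cm/yr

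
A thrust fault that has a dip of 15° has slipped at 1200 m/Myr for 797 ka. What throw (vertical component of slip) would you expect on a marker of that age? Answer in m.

dip-slip = rate × time = 1200 m/Myr × 797 ka = 956.4 m
throw = dip-slip × sin(dip) = 956.4 × sin(15°) = 248 m

248 m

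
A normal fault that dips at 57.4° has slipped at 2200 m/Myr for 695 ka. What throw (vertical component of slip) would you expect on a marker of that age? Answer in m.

1290 m

dip-slip = rate × time = 2200 m/Myr × 695 ka = 1529 m
throw = dip-slip × sin(dip) = 1529 × sin(57.4°) = 1290 m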